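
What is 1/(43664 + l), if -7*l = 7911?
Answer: 7/297737 ≈ 2.3511e-5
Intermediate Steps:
l = -7911/7 (l = -1/7*7911 = -7911/7 ≈ -1130.1)
1/(43664 + l) = 1/(43664 - 7911/7) = 1/(297737/7) = 7/297737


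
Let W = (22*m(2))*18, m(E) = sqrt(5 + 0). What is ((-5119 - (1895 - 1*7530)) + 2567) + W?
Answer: 3083 + 396*sqrt(5) ≈ 3968.5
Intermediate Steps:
m(E) = sqrt(5)
W = 396*sqrt(5) (W = (22*sqrt(5))*18 = 396*sqrt(5) ≈ 885.48)
((-5119 - (1895 - 1*7530)) + 2567) + W = ((-5119 - (1895 - 1*7530)) + 2567) + 396*sqrt(5) = ((-5119 - (1895 - 7530)) + 2567) + 396*sqrt(5) = ((-5119 - 1*(-5635)) + 2567) + 396*sqrt(5) = ((-5119 + 5635) + 2567) + 396*sqrt(5) = (516 + 2567) + 396*sqrt(5) = 3083 + 396*sqrt(5)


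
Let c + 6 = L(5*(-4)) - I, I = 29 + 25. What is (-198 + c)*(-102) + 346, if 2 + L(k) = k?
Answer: 28906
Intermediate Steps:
I = 54
L(k) = -2 + k
c = -82 (c = -6 + ((-2 + 5*(-4)) - 1*54) = -6 + ((-2 - 20) - 54) = -6 + (-22 - 54) = -6 - 76 = -82)
(-198 + c)*(-102) + 346 = (-198 - 82)*(-102) + 346 = -280*(-102) + 346 = 28560 + 346 = 28906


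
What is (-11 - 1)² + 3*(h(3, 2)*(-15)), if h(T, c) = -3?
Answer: 279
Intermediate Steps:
(-11 - 1)² + 3*(h(3, 2)*(-15)) = (-11 - 1)² + 3*(-3*(-15)) = (-12)² + 3*45 = 144 + 135 = 279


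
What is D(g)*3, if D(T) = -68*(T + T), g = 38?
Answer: -15504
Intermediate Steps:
D(T) = -136*T
D(g)*3 = -136*38*3 = -5168*3 = -15504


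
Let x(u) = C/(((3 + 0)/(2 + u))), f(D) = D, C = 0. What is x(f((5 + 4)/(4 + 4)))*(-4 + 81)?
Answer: 0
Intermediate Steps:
x(u) = 0 (x(u) = 0/(((3 + 0)/(2 + u))) = 0/((3/(2 + u))) = 0*(⅔ + u/3) = 0)
x(f((5 + 4)/(4 + 4)))*(-4 + 81) = 0*(-4 + 81) = 0*77 = 0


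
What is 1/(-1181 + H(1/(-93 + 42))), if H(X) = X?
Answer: -51/60232 ≈ -0.00084673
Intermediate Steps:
1/(-1181 + H(1/(-93 + 42))) = 1/(-1181 + 1/(-93 + 42)) = 1/(-1181 + 1/(-51)) = 1/(-1181 - 1/51) = 1/(-60232/51) = -51/60232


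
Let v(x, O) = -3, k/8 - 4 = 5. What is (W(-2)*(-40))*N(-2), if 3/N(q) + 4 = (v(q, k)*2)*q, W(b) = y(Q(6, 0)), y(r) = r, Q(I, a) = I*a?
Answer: 0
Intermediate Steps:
k = 72 (k = 32 + 8*5 = 32 + 40 = 72)
W(b) = 0 (W(b) = 6*0 = 0)
N(q) = 3/(-4 - 6*q) (N(q) = 3/(-4 + (-3*2)*q) = 3/(-4 - 6*q))
(W(-2)*(-40))*N(-2) = (0*(-40))*(3/(2*(-2 - 3*(-2)))) = 0*(3/(2*(-2 + 6))) = 0*((3/2)/4) = 0*((3/2)*(¼)) = 0*(3/8) = 0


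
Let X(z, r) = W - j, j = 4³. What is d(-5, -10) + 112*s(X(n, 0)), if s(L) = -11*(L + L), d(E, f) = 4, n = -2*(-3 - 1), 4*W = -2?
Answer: 158932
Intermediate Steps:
j = 64
W = -½ (W = (¼)*(-2) = -½ ≈ -0.50000)
n = 8 (n = -2*(-4) = 8)
X(z, r) = -129/2 (X(z, r) = -½ - 1*64 = -½ - 64 = -129/2)
s(L) = -22*L
d(-5, -10) + 112*s(X(n, 0)) = 4 + 112*(-22*(-129/2)) = 4 + 112*1419 = 4 + 158928 = 158932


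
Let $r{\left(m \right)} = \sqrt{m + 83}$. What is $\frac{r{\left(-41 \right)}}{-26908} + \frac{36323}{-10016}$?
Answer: $- \frac{36323}{10016} - \frac{\sqrt{42}}{26908} \approx -3.6267$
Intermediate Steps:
$r{\left(m \right)} = \sqrt{83 + m}$
$\frac{r{\left(-41 \right)}}{-26908} + \frac{36323}{-10016} = \frac{\sqrt{83 - 41}}{-26908} + \frac{36323}{-10016} = \sqrt{42} \left(- \frac{1}{26908}\right) + 36323 \left(- \frac{1}{10016}\right) = - \frac{\sqrt{42}}{26908} - \frac{36323}{10016} = - \frac{36323}{10016} - \frac{\sqrt{42}}{26908}$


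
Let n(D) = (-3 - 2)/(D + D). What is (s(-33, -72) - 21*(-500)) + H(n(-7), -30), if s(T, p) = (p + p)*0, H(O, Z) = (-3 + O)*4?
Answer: 73426/7 ≈ 10489.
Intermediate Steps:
n(D) = -5/(2*D) (n(D) = -5*1/(2*D) = -5/(2*D))
H(O, Z) = -12 + 4*O
s(T, p) = 0 (s(T, p) = (2*p)*0 = 0)
(s(-33, -72) - 21*(-500)) + H(n(-7), -30) = (0 - 21*(-500)) + (-12 + 4*(-5/2/(-7))) = (0 + 10500) + (-12 + 4*(-5/2*(-⅐))) = 10500 + (-12 + 4*(5/14)) = 10500 + (-12 + 10/7) = 10500 - 74/7 = 73426/7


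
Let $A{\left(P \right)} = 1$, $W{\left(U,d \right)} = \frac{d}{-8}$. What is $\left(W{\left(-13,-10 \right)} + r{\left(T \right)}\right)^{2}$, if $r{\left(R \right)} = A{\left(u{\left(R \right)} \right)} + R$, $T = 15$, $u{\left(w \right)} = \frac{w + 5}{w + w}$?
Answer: $\frac{4761}{16} \approx 297.56$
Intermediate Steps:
$W{\left(U,d \right)} = - \frac{d}{8}$ ($W{\left(U,d \right)} = d \left(- \frac{1}{8}\right) = - \frac{d}{8}$)
$u{\left(w \right)} = \frac{5 + w}{2 w}$
$r{\left(R \right)} = 1 + R$
$\left(W{\left(-13,-10 \right)} + r{\left(T \right)}\right)^{2} = \left(\left(- \frac{1}{8}\right) \left(-10\right) + \left(1 + 15\right)\right)^{2} = \left(\frac{5}{4} + 16\right)^{2} = \left(\frac{69}{4}\right)^{2} = \frac{4761}{16}$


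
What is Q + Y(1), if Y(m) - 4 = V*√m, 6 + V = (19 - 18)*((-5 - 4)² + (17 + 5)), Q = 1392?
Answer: 1493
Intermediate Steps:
V = 97 (V = -6 + (19 - 18)*((-5 - 4)² + (17 + 5)) = -6 + 1*((-9)² + 22) = -6 + 1*(81 + 22) = -6 + 1*103 = -6 + 103 = 97)
Y(m) = 4 + 97*√m
Q + Y(1) = 1392 + (4 + 97*√1) = 1392 + (4 + 97*1) = 1392 + (4 + 97) = 1392 + 101 = 1493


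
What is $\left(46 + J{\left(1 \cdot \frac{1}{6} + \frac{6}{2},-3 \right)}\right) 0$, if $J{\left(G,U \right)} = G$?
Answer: $0$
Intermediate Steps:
$\left(46 + J{\left(1 \cdot \frac{1}{6} + \frac{6}{2},-3 \right)}\right) 0 = \left(46 + \left(1 \cdot \frac{1}{6} + \frac{6}{2}\right)\right) 0 = \left(46 + \left(1 \cdot \frac{1}{6} + 6 \cdot \frac{1}{2}\right)\right) 0 = \left(46 + \left(\frac{1}{6} + 3\right)\right) 0 = \left(46 + \frac{19}{6}\right) 0 = \frac{295}{6} \cdot 0 = 0$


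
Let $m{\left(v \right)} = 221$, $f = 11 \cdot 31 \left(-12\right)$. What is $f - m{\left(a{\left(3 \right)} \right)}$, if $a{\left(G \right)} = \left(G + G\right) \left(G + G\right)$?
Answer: $-4313$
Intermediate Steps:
$f = -4092$ ($f = 341 \left(-12\right) = -4092$)
$a{\left(G \right)} = 4 G^{2}$ ($a{\left(G \right)} = 2 G 2 G = 4 G^{2}$)
$f - m{\left(a{\left(3 \right)} \right)} = -4092 - 221 = -4313$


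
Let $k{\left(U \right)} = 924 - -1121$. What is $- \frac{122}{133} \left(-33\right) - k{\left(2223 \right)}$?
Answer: $- \frac{267959}{133} \approx -2014.7$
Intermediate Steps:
$k{\left(U \right)} = 2045$ ($k{\left(U \right)} = 924 + 1121 = 2045$)
$- \frac{122}{133} \left(-33\right) - k{\left(2223 \right)} = - \frac{122}{133} \left(-33\right) - 2045 = \left(-122\right) \frac{1}{133} \left(-33\right) - 2045 = \left(- \frac{122}{133}\right) \left(-33\right) - 2045 = \frac{4026}{133} - 2045 = - \frac{267959}{133}$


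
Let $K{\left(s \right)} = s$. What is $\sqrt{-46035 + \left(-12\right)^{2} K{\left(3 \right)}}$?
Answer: $9 i \sqrt{563} \approx 213.55 i$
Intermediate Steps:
$\sqrt{-46035 + \left(-12\right)^{2} K{\left(3 \right)}} = \sqrt{-46035 + \left(-12\right)^{2} \cdot 3} = \sqrt{-46035 + 144 \cdot 3} = \sqrt{-46035 + 432} = \sqrt{-45603} = 9 i \sqrt{563}$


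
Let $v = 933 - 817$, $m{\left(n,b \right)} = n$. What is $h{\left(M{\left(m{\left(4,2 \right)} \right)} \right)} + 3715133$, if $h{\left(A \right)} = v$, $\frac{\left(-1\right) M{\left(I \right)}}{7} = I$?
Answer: $3715249$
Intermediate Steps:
$v = 116$ ($v = 933 - 817 = 116$)
$M{\left(I \right)} = - 7 I$
$h{\left(A \right)} = 116$
$h{\left(M{\left(m{\left(4,2 \right)} \right)} \right)} + 3715133 = 116 + 3715133 = 3715249$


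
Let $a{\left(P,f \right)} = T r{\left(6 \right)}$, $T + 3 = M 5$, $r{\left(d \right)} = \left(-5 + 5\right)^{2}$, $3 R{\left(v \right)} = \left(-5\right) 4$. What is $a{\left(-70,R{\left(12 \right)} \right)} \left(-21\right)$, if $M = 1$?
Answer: $0$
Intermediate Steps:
$R{\left(v \right)} = - \frac{20}{3}$ ($R{\left(v \right)} = \frac{\left(-5\right) 4}{3} = \frac{1}{3} \left(-20\right) = - \frac{20}{3}$)
$r{\left(d \right)} = 0$ ($r{\left(d \right)} = 0^{2} = 0$)
$T = 2$ ($T = -3 + 1 \cdot 5 = -3 + 5 = 2$)
$a{\left(P,f \right)} = 0$ ($a{\left(P,f \right)} = 2 \cdot 0 = 0$)
$a{\left(-70,R{\left(12 \right)} \right)} \left(-21\right) = 0 \left(-21\right) = 0$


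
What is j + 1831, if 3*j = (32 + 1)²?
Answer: 2194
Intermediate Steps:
j = 363 (j = (32 + 1)²/3 = (⅓)*33² = (⅓)*1089 = 363)
j + 1831 = 363 + 1831 = 2194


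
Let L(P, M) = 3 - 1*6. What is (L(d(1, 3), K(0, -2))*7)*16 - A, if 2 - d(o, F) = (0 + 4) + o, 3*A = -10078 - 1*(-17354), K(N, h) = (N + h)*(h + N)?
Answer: -8284/3 ≈ -2761.3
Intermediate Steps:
K(N, h) = (N + h)² (K(N, h) = (N + h)*(N + h) = (N + h)²)
A = 7276/3 (A = (-10078 - 1*(-17354))/3 = (-10078 + 17354)/3 = (⅓)*7276 = 7276/3 ≈ 2425.3)
d(o, F) = -2 - o (d(o, F) = 2 - ((0 + 4) + o) = 2 - (4 + o) = 2 + (-4 - o) = -2 - o)
L(P, M) = -3 (L(P, M) = 3 - 6 = -3)
(L(d(1, 3), K(0, -2))*7)*16 - A = -3*7*16 - 1*7276/3 = -21*16 - 7276/3 = -336 - 7276/3 = -8284/3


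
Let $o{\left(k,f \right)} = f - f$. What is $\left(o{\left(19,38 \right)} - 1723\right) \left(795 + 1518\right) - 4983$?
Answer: $-3990282$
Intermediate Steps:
$o{\left(k,f \right)} = 0$
$\left(o{\left(19,38 \right)} - 1723\right) \left(795 + 1518\right) - 4983 = \left(0 - 1723\right) \left(795 + 1518\right) - 4983 = \left(-1723\right) 2313 - 4983 = -3985299 - 4983 = -3990282$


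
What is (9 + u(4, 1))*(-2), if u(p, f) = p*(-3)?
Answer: 6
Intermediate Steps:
u(p, f) = -3*p
(9 + u(4, 1))*(-2) = (9 - 3*4)*(-2) = (9 - 12)*(-2) = -3*(-2) = 6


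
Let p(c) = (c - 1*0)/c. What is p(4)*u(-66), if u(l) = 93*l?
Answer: -6138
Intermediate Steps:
p(c) = 1 (p(c) = (c + 0)/c = c/c = 1)
p(4)*u(-66) = 1*(93*(-66)) = 1*(-6138) = -6138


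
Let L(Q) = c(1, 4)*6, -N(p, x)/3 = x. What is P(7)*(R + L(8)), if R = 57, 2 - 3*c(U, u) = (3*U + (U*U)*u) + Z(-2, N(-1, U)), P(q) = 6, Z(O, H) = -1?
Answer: 294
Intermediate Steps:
N(p, x) = -3*x
c(U, u) = 1 - U - u*U**2/3 (c(U, u) = 2/3 - ((3*U + (U*U)*u) - 1)/3 = 2/3 - ((3*U + U**2*u) - 1)/3 = 2/3 - ((3*U + u*U**2) - 1)/3 = 2/3 - (-1 + 3*U + u*U**2)/3 = 2/3 + (1/3 - U - u*U**2/3) = 1 - U - u*U**2/3)
L(Q) = -8 (L(Q) = (1 - 1*1 - 1/3*4*1**2)*6 = (1 - 1 - 1/3*4*1)*6 = (1 - 1 - 4/3)*6 = -4/3*6 = -8)
P(7)*(R + L(8)) = 6*(57 - 8) = 6*49 = 294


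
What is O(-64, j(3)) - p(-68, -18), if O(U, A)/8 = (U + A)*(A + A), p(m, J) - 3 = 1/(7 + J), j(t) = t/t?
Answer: -11120/11 ≈ -1010.9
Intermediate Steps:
j(t) = 1
p(m, J) = 3 + 1/(7 + J)
O(U, A) = 16*A*(A + U) (O(U, A) = 8*((U + A)*(A + A)) = 8*((A + U)*(2*A)) = 8*(2*A*(A + U)) = 16*A*(A + U))
O(-64, j(3)) - p(-68, -18) = 16*1*(1 - 64) - (22 + 3*(-18))/(7 - 18) = 16*1*(-63) - (22 - 54)/(-11) = -1008 - (-1)*(-32)/11 = -1008 - 1*32/11 = -1008 - 32/11 = -11120/11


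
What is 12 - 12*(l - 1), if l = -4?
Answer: 72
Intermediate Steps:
12 - 12*(l - 1) = 12 - 12*(-4 - 1) = 12 - 12*(-5) = 12 + 60 = 72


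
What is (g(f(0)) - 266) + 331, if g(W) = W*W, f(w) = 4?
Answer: 81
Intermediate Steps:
g(W) = W**2
(g(f(0)) - 266) + 331 = (4**2 - 266) + 331 = (16 - 266) + 331 = -250 + 331 = 81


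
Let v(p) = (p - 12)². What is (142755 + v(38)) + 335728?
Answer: 479159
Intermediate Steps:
v(p) = (-12 + p)²
(142755 + v(38)) + 335728 = (142755 + (-12 + 38)²) + 335728 = (142755 + 26²) + 335728 = (142755 + 676) + 335728 = 143431 + 335728 = 479159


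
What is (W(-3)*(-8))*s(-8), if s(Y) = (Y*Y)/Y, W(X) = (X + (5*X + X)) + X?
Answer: -1536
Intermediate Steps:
W(X) = 8*X (W(X) = (X + 6*X) + X = 7*X + X = 8*X)
s(Y) = Y (s(Y) = Y²/Y = Y)
(W(-3)*(-8))*s(-8) = ((8*(-3))*(-8))*(-8) = -24*(-8)*(-8) = 192*(-8) = -1536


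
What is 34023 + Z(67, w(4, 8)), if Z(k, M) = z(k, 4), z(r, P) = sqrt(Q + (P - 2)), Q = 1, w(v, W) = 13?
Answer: 34023 + sqrt(3) ≈ 34025.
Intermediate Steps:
z(r, P) = sqrt(-1 + P) (z(r, P) = sqrt(1 + (P - 2)) = sqrt(1 + (-2 + P)) = sqrt(-1 + P))
Z(k, M) = sqrt(3) (Z(k, M) = sqrt(-1 + 4) = sqrt(3))
34023 + Z(67, w(4, 8)) = 34023 + sqrt(3)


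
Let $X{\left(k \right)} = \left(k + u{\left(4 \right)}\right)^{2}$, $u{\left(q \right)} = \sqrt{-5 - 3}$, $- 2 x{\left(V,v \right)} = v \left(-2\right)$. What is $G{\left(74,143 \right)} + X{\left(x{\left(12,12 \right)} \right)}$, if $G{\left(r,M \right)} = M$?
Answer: $279 + 48 i \sqrt{2} \approx 279.0 + 67.882 i$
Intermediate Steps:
$x{\left(V,v \right)} = v$ ($x{\left(V,v \right)} = - \frac{v \left(-2\right)}{2} = - \frac{\left(-2\right) v}{2} = v$)
$u{\left(q \right)} = 2 i \sqrt{2}$ ($u{\left(q \right)} = \sqrt{-8} = 2 i \sqrt{2}$)
$X{\left(k \right)} = \left(k + 2 i \sqrt{2}\right)^{2}$
$G{\left(74,143 \right)} + X{\left(x{\left(12,12 \right)} \right)} = 143 + \left(12 + 2 i \sqrt{2}\right)^{2}$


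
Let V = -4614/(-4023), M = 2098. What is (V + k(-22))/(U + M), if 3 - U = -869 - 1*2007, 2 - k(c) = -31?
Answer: 45791/6674157 ≈ 0.0068609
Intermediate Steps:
k(c) = 33 (k(c) = 2 - 1*(-31) = 2 + 31 = 33)
V = 1538/1341 (V = -4614*(-1/4023) = 1538/1341 ≈ 1.1469)
U = 2879 (U = 3 - (-869 - 1*2007) = 3 - (-869 - 2007) = 3 - 1*(-2876) = 3 + 2876 = 2879)
(V + k(-22))/(U + M) = (1538/1341 + 33)/(2879 + 2098) = (45791/1341)/4977 = (45791/1341)*(1/4977) = 45791/6674157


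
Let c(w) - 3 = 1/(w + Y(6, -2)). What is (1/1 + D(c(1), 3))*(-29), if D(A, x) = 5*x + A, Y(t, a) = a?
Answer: -522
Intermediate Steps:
c(w) = 3 + 1/(-2 + w) (c(w) = 3 + 1/(w - 2) = 3 + 1/(-2 + w))
D(A, x) = A + 5*x
(1/1 + D(c(1), 3))*(-29) = (1/1 + ((-5 + 3*1)/(-2 + 1) + 5*3))*(-29) = (1 + ((-5 + 3)/(-1) + 15))*(-29) = (1 + (-1*(-2) + 15))*(-29) = (1 + (2 + 15))*(-29) = (1 + 17)*(-29) = 18*(-29) = -522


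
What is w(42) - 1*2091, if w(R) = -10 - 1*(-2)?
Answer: -2099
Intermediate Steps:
w(R) = -8 (w(R) = -10 + 2 = -8)
w(42) - 1*2091 = -8 - 1*2091 = -8 - 2091 = -2099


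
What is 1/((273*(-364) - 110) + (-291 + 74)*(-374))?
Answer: -1/18324 ≈ -5.4573e-5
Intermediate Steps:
1/((273*(-364) - 110) + (-291 + 74)*(-374)) = 1/((-99372 - 110) - 217*(-374)) = 1/(-99482 + 81158) = 1/(-18324) = -1/18324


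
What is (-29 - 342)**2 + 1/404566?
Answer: 55684868807/404566 ≈ 1.3764e+5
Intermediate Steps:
(-29 - 342)**2 + 1/404566 = (-371)**2 + 1/404566 = 137641 + 1/404566 = 55684868807/404566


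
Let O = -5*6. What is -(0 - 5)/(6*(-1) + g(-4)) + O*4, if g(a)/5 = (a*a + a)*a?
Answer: -29525/246 ≈ -120.02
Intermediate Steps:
O = -30
g(a) = 5*a*(a + a²) (g(a) = 5*((a*a + a)*a) = 5*((a² + a)*a) = 5*((a + a²)*a) = 5*(a*(a + a²)) = 5*a*(a + a²))
-(0 - 5)/(6*(-1) + g(-4)) + O*4 = -(0 - 5)/(6*(-1) + 5*(-4)²*(1 - 4)) - 30*4 = -(-5)/(-6 + 5*16*(-3)) - 120 = -(-5)/(-6 - 240) - 120 = -(-5)/(-246) - 120 = -(-5)*(-1)/246 - 120 = -1*5/246 - 120 = -5/246 - 120 = -29525/246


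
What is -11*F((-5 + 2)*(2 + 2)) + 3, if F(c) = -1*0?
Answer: 3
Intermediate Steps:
F(c) = 0
-11*F((-5 + 2)*(2 + 2)) + 3 = -11*0 + 3 = 0 + 3 = 3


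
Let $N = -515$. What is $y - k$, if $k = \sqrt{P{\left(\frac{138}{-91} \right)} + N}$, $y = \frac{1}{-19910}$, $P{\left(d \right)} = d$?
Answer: $- \frac{1}{19910} - \frac{i \sqrt{4277273}}{91} \approx -5.0226 \cdot 10^{-5} - 22.727 i$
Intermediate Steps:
$y = - \frac{1}{19910} \approx -5.0226 \cdot 10^{-5}$
$k = \frac{i \sqrt{4277273}}{91}$ ($k = \sqrt{\frac{138}{-91} - 515} = \sqrt{138 \left(- \frac{1}{91}\right) - 515} = \sqrt{- \frac{138}{91} - 515} = \sqrt{- \frac{47003}{91}} = \frac{i \sqrt{4277273}}{91} \approx 22.727 i$)
$y - k = - \frac{1}{19910} - \frac{i \sqrt{4277273}}{91}$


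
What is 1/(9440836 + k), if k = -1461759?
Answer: 1/7979077 ≈ 1.2533e-7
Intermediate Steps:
1/(9440836 + k) = 1/(9440836 - 1461759) = 1/7979077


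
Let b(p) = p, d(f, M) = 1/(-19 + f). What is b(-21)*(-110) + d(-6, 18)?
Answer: 57749/25 ≈ 2310.0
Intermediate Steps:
b(-21)*(-110) + d(-6, 18) = -21*(-110) + 1/(-19 - 6) = 2310 + 1/(-25) = 2310 - 1/25 = 57749/25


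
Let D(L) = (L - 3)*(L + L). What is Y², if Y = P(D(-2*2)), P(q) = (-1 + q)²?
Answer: 9150625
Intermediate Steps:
D(L) = 2*L*(-3 + L) (D(L) = (-3 + L)*(2*L) = 2*L*(-3 + L))
Y = 3025 (Y = (-1 + 2*(-2*2)*(-3 - 2*2))² = (-1 + 2*(-4)*(-3 - 4))² = (-1 + 2*(-4)*(-7))² = (-1 + 56)² = 55² = 3025)
Y² = 3025² = 9150625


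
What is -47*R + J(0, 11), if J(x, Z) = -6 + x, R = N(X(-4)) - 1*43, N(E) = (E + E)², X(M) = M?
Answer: -993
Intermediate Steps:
N(E) = 4*E² (N(E) = (2*E)² = 4*E²)
R = 21 (R = 4*(-4)² - 1*43 = 4*16 - 43 = 64 - 43 = 21)
-47*R + J(0, 11) = -47*21 + (-6 + 0) = -987 - 6 = -993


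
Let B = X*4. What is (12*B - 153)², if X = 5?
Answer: 7569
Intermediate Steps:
B = 20 (B = 5*4 = 20)
(12*B - 153)² = (12*20 - 153)² = (240 - 153)² = 87² = 7569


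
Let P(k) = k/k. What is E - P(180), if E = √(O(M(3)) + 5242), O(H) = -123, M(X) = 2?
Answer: -1 + √5119 ≈ 70.547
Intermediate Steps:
P(k) = 1
E = √5119 (E = √(-123 + 5242) = √5119 ≈ 71.547)
E - P(180) = √5119 - 1*1 = √5119 - 1 = -1 + √5119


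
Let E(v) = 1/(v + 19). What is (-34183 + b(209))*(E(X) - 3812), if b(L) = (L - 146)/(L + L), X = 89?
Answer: 5882475600545/45144 ≈ 1.3030e+8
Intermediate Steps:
E(v) = 1/(19 + v)
b(L) = (-146 + L)/(2*L) (b(L) = (-146 + L)/((2*L)) = (-146 + L)*(1/(2*L)) = (-146 + L)/(2*L))
(-34183 + b(209))*(E(X) - 3812) = (-34183 + (½)*(-146 + 209)/209)*(1/(19 + 89) - 3812) = (-34183 + (½)*(1/209)*63)*(1/108 - 3812) = (-34183 + 63/418)*(1/108 - 3812) = -14288431/418*(-411695/108) = 5882475600545/45144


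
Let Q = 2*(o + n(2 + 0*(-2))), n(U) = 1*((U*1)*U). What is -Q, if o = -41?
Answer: 74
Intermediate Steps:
n(U) = U² (n(U) = 1*(U*U) = 1*U² = U²)
Q = -74 (Q = 2*(-41 + (2 + 0*(-2))²) = 2*(-41 + (2 + 0)²) = 2*(-41 + 2²) = 2*(-41 + 4) = 2*(-37) = -74)
-Q = -1*(-74) = 74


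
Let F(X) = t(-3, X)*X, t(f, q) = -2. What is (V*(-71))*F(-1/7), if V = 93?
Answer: -13206/7 ≈ -1886.6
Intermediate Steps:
F(X) = -2*X
(V*(-71))*F(-1/7) = (93*(-71))*(-(-2)/7) = -(-13206)*(-1*1/7) = -(-13206)*(-1)/7 = -6603*2/7 = -13206/7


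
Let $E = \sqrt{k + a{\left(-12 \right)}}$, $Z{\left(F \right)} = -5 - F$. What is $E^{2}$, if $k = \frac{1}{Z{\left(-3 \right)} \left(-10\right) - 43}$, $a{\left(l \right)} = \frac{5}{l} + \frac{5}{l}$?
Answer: $- \frac{121}{138} \approx -0.87681$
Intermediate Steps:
$a{\left(l \right)} = \frac{10}{l}$
$k = - \frac{1}{23}$ ($k = \frac{1}{\left(-5 - -3\right) \left(-10\right) - 43} = \frac{1}{\left(-5 + 3\right) \left(-10\right) - 43} = \frac{1}{\left(-2\right) \left(-10\right) - 43} = \frac{1}{20 - 43} = \frac{1}{-23} = - \frac{1}{23} \approx -0.043478$)
$E = \frac{11 i \sqrt{138}}{138}$ ($E = \sqrt{- \frac{1}{23} + \frac{10}{-12}} = \sqrt{- \frac{1}{23} + 10 \left(- \frac{1}{12}\right)} = \sqrt{- \frac{1}{23} - \frac{5}{6}} = \sqrt{- \frac{121}{138}} = \frac{11 i \sqrt{138}}{138} \approx 0.93638 i$)
$E^{2} = \left(\frac{11 i \sqrt{138}}{138}\right)^{2} = - \frac{121}{138}$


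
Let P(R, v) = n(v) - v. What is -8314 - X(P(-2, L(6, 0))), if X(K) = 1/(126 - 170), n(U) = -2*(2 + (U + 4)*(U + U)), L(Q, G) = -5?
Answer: -365815/44 ≈ -8314.0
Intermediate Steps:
n(U) = -4 - 4*U*(4 + U) (n(U) = -2*(2 + (4 + U)*(2*U)) = -2*(2 + 2*U*(4 + U)) = -4 - 4*U*(4 + U))
P(R, v) = -4 - 17*v - 4*v**2 (P(R, v) = (-4 - 16*v - 4*v**2) - v = -4 - 17*v - 4*v**2)
X(K) = -1/44 (X(K) = 1/(-44) = -1/44)
-8314 - X(P(-2, L(6, 0))) = -8314 - 1*(-1/44) = -8314 + 1/44 = -365815/44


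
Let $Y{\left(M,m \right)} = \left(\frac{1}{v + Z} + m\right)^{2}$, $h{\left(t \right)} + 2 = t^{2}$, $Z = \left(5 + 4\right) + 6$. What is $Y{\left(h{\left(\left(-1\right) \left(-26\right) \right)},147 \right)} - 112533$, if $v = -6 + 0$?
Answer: $- \frac{7362197}{81} \approx -90891.0$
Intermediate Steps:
$v = -6$
$Z = 15$ ($Z = 9 + 6 = 15$)
$h{\left(t \right)} = -2 + t^{2}$
$Y{\left(M,m \right)} = \left(\frac{1}{9} + m\right)^{2}$ ($Y{\left(M,m \right)} = \left(\frac{1}{-6 + 15} + m\right)^{2} = \left(\frac{1}{9} + m\right)^{2}$)
$Y{\left(h{\left(\left(-1\right) \left(-26\right) \right)},147 \right)} - 112533 = \frac{\left(1 + 9 \cdot 147\right)^{2}}{81} - 112533 = \frac{\left(1 + 1323\right)^{2}}{81} - 112533 = \frac{1324^{2}}{81} - 112533 = \frac{1}{81} \cdot 1752976 - 112533 = \frac{1752976}{81} - 112533 = - \frac{7362197}{81}$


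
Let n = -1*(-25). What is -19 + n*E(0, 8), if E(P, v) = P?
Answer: -19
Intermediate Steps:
n = 25
-19 + n*E(0, 8) = -19 + 25*0 = -19 + 0 = -19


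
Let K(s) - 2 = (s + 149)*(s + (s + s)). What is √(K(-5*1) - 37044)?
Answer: I*√39202 ≈ 197.99*I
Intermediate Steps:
K(s) = 2 + 3*s*(149 + s) (K(s) = 2 + (s + 149)*(s + (s + s)) = 2 + (149 + s)*(s + 2*s) = 2 + (149 + s)*(3*s) = 2 + 3*s*(149 + s))
√(K(-5*1) - 37044) = √((2 + 3*(-5*1)² + 447*(-5*1)) - 37044) = √((2 + 3*(-5)² + 447*(-5)) - 37044) = √((2 + 3*25 - 2235) - 37044) = √((2 + 75 - 2235) - 37044) = √(-2158 - 37044) = √(-39202) = I*√39202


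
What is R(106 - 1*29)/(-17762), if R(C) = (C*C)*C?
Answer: -456533/17762 ≈ -25.703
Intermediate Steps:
R(C) = C³ (R(C) = C²*C = C³)
R(106 - 1*29)/(-17762) = (106 - 1*29)³/(-17762) = (106 - 29)³*(-1/17762) = 77³*(-1/17762) = 456533*(-1/17762) = -456533/17762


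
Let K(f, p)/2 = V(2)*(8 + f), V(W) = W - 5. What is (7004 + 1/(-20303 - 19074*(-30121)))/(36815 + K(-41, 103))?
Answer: 8307266617469/43900179799021 ≈ 0.18923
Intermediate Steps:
V(W) = -5 + W
K(f, p) = -48 - 6*f (K(f, p) = 2*((-5 + 2)*(8 + f)) = 2*(-3*(8 + f)) = 2*(-24 - 3*f) = -48 - 6*f)
(7004 + 1/(-20303 - 19074*(-30121)))/(36815 + K(-41, 103)) = (7004 + 1/(-20303 - 19074*(-30121)))/(36815 + (-48 - 6*(-41))) = (7004 - 1/30121/(-39377))/(36815 + (-48 + 246)) = (7004 - 1/39377*(-1/30121))/(36815 + 198) = (7004 + 1/1186074617)/37013 = (8307266617469/1186074617)*(1/37013) = 8307266617469/43900179799021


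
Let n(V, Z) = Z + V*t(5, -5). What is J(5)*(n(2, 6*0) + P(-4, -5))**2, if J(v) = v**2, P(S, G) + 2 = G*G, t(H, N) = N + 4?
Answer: 11025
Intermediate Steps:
t(H, N) = 4 + N
P(S, G) = -2 + G**2 (P(S, G) = -2 + G*G = -2 + G**2)
n(V, Z) = Z - V (n(V, Z) = Z + V*(4 - 5) = Z + V*(-1) = Z - V)
J(5)*(n(2, 6*0) + P(-4, -5))**2 = 5**2*((6*0 - 1*2) + (-2 + (-5)**2))**2 = 25*((0 - 2) + (-2 + 25))**2 = 25*(-2 + 23)**2 = 25*21**2 = 25*441 = 11025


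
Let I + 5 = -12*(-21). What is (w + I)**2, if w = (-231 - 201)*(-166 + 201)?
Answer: 221206129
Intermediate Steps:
I = 247 (I = -5 - 12*(-21) = -5 + 252 = 247)
w = -15120 (w = -432*35 = -15120)
(w + I)**2 = (-15120 + 247)**2 = (-14873)**2 = 221206129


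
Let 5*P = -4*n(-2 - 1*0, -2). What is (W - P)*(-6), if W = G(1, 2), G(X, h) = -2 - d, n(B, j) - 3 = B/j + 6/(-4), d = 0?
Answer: 0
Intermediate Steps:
n(B, j) = 3/2 + B/j (n(B, j) = 3 + (B/j + 6/(-4)) = 3 + (B/j + 6*(-¼)) = 3 + (B/j - 3/2) = 3 + (-3/2 + B/j) = 3/2 + B/j)
P = -2 (P = (-4*(3/2 + (-2 - 1*0)/(-2)))/5 = (-4*(3/2 + (-2 + 0)*(-½)))/5 = (-4*(3/2 - 2*(-½)))/5 = (-4*(3/2 + 1))/5 = (-4*5/2)/5 = (⅕)*(-10) = -2)
G(X, h) = -2 (G(X, h) = -2 - 1*0 = -2 + 0 = -2)
W = -2
(W - P)*(-6) = (-2 - 1*(-2))*(-6) = (-2 + 2)*(-6) = 0*(-6) = 0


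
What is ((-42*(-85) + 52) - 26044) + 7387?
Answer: -15035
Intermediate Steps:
((-42*(-85) + 52) - 26044) + 7387 = ((3570 + 52) - 26044) + 7387 = (3622 - 26044) + 7387 = -22422 + 7387 = -15035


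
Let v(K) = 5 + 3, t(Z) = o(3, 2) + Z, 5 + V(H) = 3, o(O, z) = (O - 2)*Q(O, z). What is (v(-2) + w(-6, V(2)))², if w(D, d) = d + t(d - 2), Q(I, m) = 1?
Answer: 9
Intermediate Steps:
o(O, z) = -2 + O (o(O, z) = (O - 2)*1 = (-2 + O)*1 = -2 + O)
V(H) = -2 (V(H) = -5 + 3 = -2)
t(Z) = 1 + Z (t(Z) = (-2 + 3) + Z = 1 + Z)
w(D, d) = -1 + 2*d (w(D, d) = d + (1 + (d - 2)) = d + (1 + (-2 + d)) = d + (-1 + d) = -1 + 2*d)
v(K) = 8
(v(-2) + w(-6, V(2)))² = (8 + (-1 + 2*(-2)))² = (8 + (-1 - 4))² = (8 - 5)² = 3² = 9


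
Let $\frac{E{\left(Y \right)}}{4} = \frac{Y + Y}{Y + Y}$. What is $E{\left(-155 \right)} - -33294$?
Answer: $33298$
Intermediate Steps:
$E{\left(Y \right)} = 4$ ($E{\left(Y \right)} = 4 \frac{Y + Y}{Y + Y} = 4 \frac{2 Y}{2 Y} = 4 \cdot 2 Y \frac{1}{2 Y} = 4 \cdot 1 = 4$)
$E{\left(-155 \right)} - -33294 = 4 - -33294 = 4 + 33294 = 33298$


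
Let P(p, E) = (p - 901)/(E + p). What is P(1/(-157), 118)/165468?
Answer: -70729/1532647350 ≈ -4.6148e-5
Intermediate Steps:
P(p, E) = (-901 + p)/(E + p)
P(1/(-157), 118)/165468 = ((-901 + 1/(-157))/(118 + 1/(-157)))/165468 = ((-901 - 1/157)/(118 - 1/157))*(1/165468) = (-141458/157/(18525/157))*(1/165468) = ((157/18525)*(-141458/157))*(1/165468) = -141458/18525*1/165468 = -70729/1532647350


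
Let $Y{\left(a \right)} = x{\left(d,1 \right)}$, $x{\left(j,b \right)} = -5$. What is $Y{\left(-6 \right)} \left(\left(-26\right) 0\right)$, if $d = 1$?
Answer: $0$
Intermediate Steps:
$Y{\left(a \right)} = -5$
$Y{\left(-6 \right)} \left(\left(-26\right) 0\right) = - 5 \left(\left(-26\right) 0\right) = \left(-5\right) 0 = 0$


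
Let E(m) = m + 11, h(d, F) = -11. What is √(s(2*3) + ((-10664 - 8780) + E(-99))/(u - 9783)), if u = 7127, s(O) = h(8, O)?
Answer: 3*I*√44654/332 ≈ 1.9095*I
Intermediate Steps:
s(O) = -11
E(m) = 11 + m
√(s(2*3) + ((-10664 - 8780) + E(-99))/(u - 9783)) = √(-11 + ((-10664 - 8780) + (11 - 99))/(7127 - 9783)) = √(-11 + (-19444 - 88)/(-2656)) = √(-11 - 19532*(-1/2656)) = √(-11 + 4883/664) = √(-2421/664) = 3*I*√44654/332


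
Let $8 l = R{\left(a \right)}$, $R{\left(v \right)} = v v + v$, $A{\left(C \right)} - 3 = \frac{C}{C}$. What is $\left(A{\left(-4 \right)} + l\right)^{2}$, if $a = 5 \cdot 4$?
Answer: $\frac{12769}{4} \approx 3192.3$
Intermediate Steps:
$A{\left(C \right)} = 4$ ($A{\left(C \right)} = 3 + \frac{C}{C} = 3 + 1 = 4$)
$a = 20$
$R{\left(v \right)} = v + v^{2}$ ($R{\left(v \right)} = v^{2} + v = v + v^{2}$)
$l = \frac{105}{2}$ ($l = \frac{20 \left(1 + 20\right)}{8} = \frac{20 \cdot 21}{8} = \frac{1}{8} \cdot 420 = \frac{105}{2} \approx 52.5$)
$\left(A{\left(-4 \right)} + l\right)^{2} = \left(4 + \frac{105}{2}\right)^{2} = \left(\frac{113}{2}\right)^{2} = \frac{12769}{4}$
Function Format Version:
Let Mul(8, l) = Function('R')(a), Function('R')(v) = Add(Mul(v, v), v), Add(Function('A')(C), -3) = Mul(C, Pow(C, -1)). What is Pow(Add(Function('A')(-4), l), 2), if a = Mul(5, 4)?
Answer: Rational(12769, 4) ≈ 3192.3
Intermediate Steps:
Function('A')(C) = 4 (Function('A')(C) = Add(3, Mul(C, Pow(C, -1))) = Add(3, 1) = 4)
a = 20
Function('R')(v) = Add(v, Pow(v, 2)) (Function('R')(v) = Add(Pow(v, 2), v) = Add(v, Pow(v, 2)))
l = Rational(105, 2) (l = Mul(Rational(1, 8), Mul(20, Add(1, 20))) = Mul(Rational(1, 8), Mul(20, 21)) = Mul(Rational(1, 8), 420) = Rational(105, 2) ≈ 52.500)
Pow(Add(Function('A')(-4), l), 2) = Pow(Add(4, Rational(105, 2)), 2) = Pow(Rational(113, 2), 2) = Rational(12769, 4)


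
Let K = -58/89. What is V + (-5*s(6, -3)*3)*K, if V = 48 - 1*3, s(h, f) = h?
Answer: 9225/89 ≈ 103.65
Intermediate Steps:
K = -58/89 (K = -58*1/89 = -58/89 ≈ -0.65169)
V = 45 (V = 48 - 3 = 45)
V + (-5*s(6, -3)*3)*K = 45 + (-5*6*3)*(-58/89) = 45 - 30*3*(-58/89) = 45 - 90*(-58/89) = 45 + 5220/89 = 9225/89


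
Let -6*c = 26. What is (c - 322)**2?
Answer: 958441/9 ≈ 1.0649e+5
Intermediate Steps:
c = -13/3 (c = -1/6*26 = -13/3 ≈ -4.3333)
(c - 322)**2 = (-13/3 - 322)**2 = (-979/3)**2 = 958441/9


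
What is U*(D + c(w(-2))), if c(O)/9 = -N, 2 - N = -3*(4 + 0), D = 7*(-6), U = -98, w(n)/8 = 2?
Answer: 16464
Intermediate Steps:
w(n) = 16 (w(n) = 8*2 = 16)
D = -42
N = 14 (N = 2 - (-3)*(4 + 0) = 2 - (-3)*4 = 2 - 1*(-12) = 2 + 12 = 14)
c(O) = -126 (c(O) = 9*(-1*14) = 9*(-14) = -126)
U*(D + c(w(-2))) = -98*(-42 - 126) = -98*(-168) = 16464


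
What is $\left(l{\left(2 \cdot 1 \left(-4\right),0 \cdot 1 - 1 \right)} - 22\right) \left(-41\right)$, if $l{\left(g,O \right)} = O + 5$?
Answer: $738$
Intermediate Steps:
$l{\left(g,O \right)} = 5 + O$
$\left(l{\left(2 \cdot 1 \left(-4\right),0 \cdot 1 - 1 \right)} - 22\right) \left(-41\right) = \left(\left(5 + \left(0 \cdot 1 - 1\right)\right) - 22\right) \left(-41\right) = \left(\left(5 + \left(0 - 1\right)\right) - 22\right) \left(-41\right) = \left(\left(5 - 1\right) - 22\right) \left(-41\right) = \left(4 - 22\right) \left(-41\right) = \left(-18\right) \left(-41\right) = 738$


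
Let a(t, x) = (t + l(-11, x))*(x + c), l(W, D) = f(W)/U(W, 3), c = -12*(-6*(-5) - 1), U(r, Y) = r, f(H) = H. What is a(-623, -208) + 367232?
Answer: 713064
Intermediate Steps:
c = -348 (c = -12*(30 - 1) = -12*29 = -348)
l(W, D) = 1 (l(W, D) = W/W = 1)
a(t, x) = (1 + t)*(-348 + x) (a(t, x) = (t + 1)*(x - 348) = (1 + t)*(-348 + x))
a(-623, -208) + 367232 = (-348 - 208 - 348*(-623) - 623*(-208)) + 367232 = (-348 - 208 + 216804 + 129584) + 367232 = 345832 + 367232 = 713064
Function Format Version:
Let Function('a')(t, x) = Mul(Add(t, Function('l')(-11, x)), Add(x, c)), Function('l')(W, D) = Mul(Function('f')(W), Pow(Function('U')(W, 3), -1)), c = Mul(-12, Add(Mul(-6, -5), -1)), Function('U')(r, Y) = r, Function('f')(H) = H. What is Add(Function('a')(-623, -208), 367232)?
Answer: 713064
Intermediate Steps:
c = -348 (c = Mul(-12, Add(30, -1)) = Mul(-12, 29) = -348)
Function('l')(W, D) = 1 (Function('l')(W, D) = Mul(W, Pow(W, -1)) = 1)
Function('a')(t, x) = Mul(Add(1, t), Add(-348, x)) (Function('a')(t, x) = Mul(Add(t, 1), Add(x, -348)) = Mul(Add(1, t), Add(-348, x)))
Add(Function('a')(-623, -208), 367232) = Add(Add(-348, -208, Mul(-348, -623), Mul(-623, -208)), 367232) = Add(Add(-348, -208, 216804, 129584), 367232) = Add(345832, 367232) = 713064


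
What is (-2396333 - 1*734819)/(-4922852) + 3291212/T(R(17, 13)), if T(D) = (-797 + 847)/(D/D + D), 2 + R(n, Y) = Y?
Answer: 24303243934636/30767825 ≈ 7.8989e+5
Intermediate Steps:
R(n, Y) = -2 + Y
T(D) = 50/(1 + D)
(-2396333 - 1*734819)/(-4922852) + 3291212/T(R(17, 13)) = (-2396333 - 1*734819)/(-4922852) + 3291212/((50/(1 + (-2 + 13)))) = (-2396333 - 734819)*(-1/4922852) + 3291212/((50/(1 + 11))) = -3131152*(-1/4922852) + 3291212/((50/12)) = 782788/1230713 + 3291212/((50*(1/12))) = 782788/1230713 + 3291212/(25/6) = 782788/1230713 + 3291212*(6/25) = 782788/1230713 + 19747272/25 = 24303243934636/30767825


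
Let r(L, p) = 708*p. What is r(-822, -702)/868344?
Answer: -20709/36181 ≈ -0.57237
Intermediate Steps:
r(-822, -702)/868344 = (708*(-702))/868344 = -497016*1/868344 = -20709/36181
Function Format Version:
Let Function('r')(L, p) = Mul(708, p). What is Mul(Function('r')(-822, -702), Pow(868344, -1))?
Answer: Rational(-20709, 36181) ≈ -0.57237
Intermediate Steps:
Mul(Function('r')(-822, -702), Pow(868344, -1)) = Mul(Mul(708, -702), Pow(868344, -1)) = Mul(-497016, Rational(1, 868344)) = Rational(-20709, 36181)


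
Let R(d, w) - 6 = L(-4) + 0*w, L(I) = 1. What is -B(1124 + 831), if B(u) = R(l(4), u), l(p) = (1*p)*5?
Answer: -7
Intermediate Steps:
l(p) = 5*p (l(p) = p*5 = 5*p)
R(d, w) = 7 (R(d, w) = 6 + (1 + 0*w) = 6 + (1 + 0) = 6 + 1 = 7)
B(u) = 7
-B(1124 + 831) = -1*7 = -7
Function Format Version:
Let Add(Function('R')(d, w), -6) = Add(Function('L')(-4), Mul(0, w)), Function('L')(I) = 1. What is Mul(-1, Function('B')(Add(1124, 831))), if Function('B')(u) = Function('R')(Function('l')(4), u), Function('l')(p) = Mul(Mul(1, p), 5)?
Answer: -7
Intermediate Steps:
Function('l')(p) = Mul(5, p) (Function('l')(p) = Mul(p, 5) = Mul(5, p))
Function('R')(d, w) = 7 (Function('R')(d, w) = Add(6, Add(1, Mul(0, w))) = Add(6, Add(1, 0)) = Add(6, 1) = 7)
Function('B')(u) = 7
Mul(-1, Function('B')(Add(1124, 831))) = Mul(-1, 7) = -7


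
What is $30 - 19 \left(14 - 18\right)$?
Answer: $106$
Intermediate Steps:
$30 - 19 \left(14 - 18\right) = 30 - -76 = 30 + 76 = 106$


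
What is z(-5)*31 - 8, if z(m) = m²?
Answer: 767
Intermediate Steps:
z(-5)*31 - 8 = (-5)²*31 - 8 = 25*31 - 8 = 775 - 8 = 767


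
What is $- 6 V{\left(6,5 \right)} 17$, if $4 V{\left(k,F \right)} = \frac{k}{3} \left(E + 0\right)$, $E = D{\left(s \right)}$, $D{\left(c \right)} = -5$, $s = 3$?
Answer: $255$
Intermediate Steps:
$E = -5$
$V{\left(k,F \right)} = - \frac{5 k}{12}$ ($V{\left(k,F \right)} = \frac{\frac{k}{3} \left(-5 + 0\right)}{4} = \frac{k \frac{1}{3} \left(-5\right)}{4} = \frac{\frac{k}{3} \left(-5\right)}{4} = \frac{\left(- \frac{5}{3}\right) k}{4} = - \frac{5 k}{12}$)
$- 6 V{\left(6,5 \right)} 17 = - 6 \left(\left(- \frac{5}{12}\right) 6\right) 17 = \left(-6\right) \left(- \frac{5}{2}\right) 17 = 15 \cdot 17 = 255$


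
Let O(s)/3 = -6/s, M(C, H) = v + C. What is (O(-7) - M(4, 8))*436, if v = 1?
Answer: -7412/7 ≈ -1058.9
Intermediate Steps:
M(C, H) = 1 + C
O(s) = -18/s (O(s) = 3*(-6/s) = -18/s)
(O(-7) - M(4, 8))*436 = (-18/(-7) - (1 + 4))*436 = (-18*(-⅐) - 1*5)*436 = (18/7 - 5)*436 = -17/7*436 = -7412/7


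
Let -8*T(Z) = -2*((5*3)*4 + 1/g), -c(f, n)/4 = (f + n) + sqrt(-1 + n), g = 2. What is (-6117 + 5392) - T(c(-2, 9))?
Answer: -5921/8 ≈ -740.13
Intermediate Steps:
c(f, n) = -4*f - 4*n - 4*sqrt(-1 + n) (c(f, n) = -4*((f + n) + sqrt(-1 + n)) = -4*(f + n + sqrt(-1 + n)) = -4*f - 4*n - 4*sqrt(-1 + n))
T(Z) = 121/8 (T(Z) = -(-1)*((5*3)*4 + 1/2)/4 = -(-1)*(15*4 + 1/2)/4 = -(-1)*(60 + 1/2)/4 = -(-1)*121/(4*2) = -1/8*(-121) = 121/8)
(-6117 + 5392) - T(c(-2, 9)) = (-6117 + 5392) - 1*121/8 = -725 - 121/8 = -5921/8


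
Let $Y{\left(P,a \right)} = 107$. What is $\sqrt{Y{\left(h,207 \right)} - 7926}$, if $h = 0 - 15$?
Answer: $i \sqrt{7819} \approx 88.425 i$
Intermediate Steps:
$h = -15$ ($h = 0 - 15 = -15$)
$\sqrt{Y{\left(h,207 \right)} - 7926} = \sqrt{107 - 7926} = \sqrt{-7819} = i \sqrt{7819}$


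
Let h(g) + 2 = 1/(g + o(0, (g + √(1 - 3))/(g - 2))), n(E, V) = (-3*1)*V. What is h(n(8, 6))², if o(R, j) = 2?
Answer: 1089/256 ≈ 4.2539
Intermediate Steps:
n(E, V) = -3*V
h(g) = -2 + 1/(2 + g) (h(g) = -2 + 1/(g + 2) = -2 + 1/(2 + g))
h(n(8, 6))² = ((-3 - (-6)*6)/(2 - 3*6))² = ((-3 - 2*(-18))/(2 - 18))² = ((-3 + 36)/(-16))² = (-1/16*33)² = (-33/16)² = 1089/256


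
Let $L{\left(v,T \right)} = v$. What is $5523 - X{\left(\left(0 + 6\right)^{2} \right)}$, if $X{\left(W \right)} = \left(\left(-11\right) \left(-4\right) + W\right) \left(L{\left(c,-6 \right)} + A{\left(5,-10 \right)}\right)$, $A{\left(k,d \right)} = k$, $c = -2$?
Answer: $5283$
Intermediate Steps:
$X{\left(W \right)} = 132 + 3 W$ ($X{\left(W \right)} = \left(\left(-11\right) \left(-4\right) + W\right) \left(-2 + 5\right) = \left(44 + W\right) 3 = 132 + 3 W$)
$5523 - X{\left(\left(0 + 6\right)^{2} \right)} = 5523 - \left(132 + 3 \left(0 + 6\right)^{2}\right) = 5523 - \left(132 + 3 \cdot 6^{2}\right) = 5523 - \left(132 + 3 \cdot 36\right) = 5523 - \left(132 + 108\right) = 5523 - 240 = 5283$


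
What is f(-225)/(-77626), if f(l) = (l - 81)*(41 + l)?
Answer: -28152/38813 ≈ -0.72532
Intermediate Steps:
f(l) = (-81 + l)*(41 + l)
f(-225)/(-77626) = (-3321 + (-225)**2 - 40*(-225))/(-77626) = (-3321 + 50625 + 9000)*(-1/77626) = 56304*(-1/77626) = -28152/38813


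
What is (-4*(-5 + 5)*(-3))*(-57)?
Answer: 0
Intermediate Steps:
(-4*(-5 + 5)*(-3))*(-57) = (-4*0*(-3))*(-57) = (0*(-3))*(-57) = 0*(-57) = 0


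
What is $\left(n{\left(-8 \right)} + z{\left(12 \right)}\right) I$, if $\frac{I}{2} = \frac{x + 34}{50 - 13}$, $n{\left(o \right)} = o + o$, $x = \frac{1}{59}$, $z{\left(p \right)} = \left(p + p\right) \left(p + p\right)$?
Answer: $\frac{2247840}{2183} \approx 1029.7$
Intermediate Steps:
$z{\left(p \right)} = 4 p^{2}$ ($z{\left(p \right)} = 2 p 2 p = 4 p^{2}$)
$x = \frac{1}{59} \approx 0.016949$
$n{\left(o \right)} = 2 o$
$I = \frac{4014}{2183}$ ($I = 2 \frac{\frac{1}{59} + 34}{50 - 13} = 2 \frac{2007}{59 \cdot 37} = 2 \cdot \frac{2007}{59} \cdot \frac{1}{37} = 2 \cdot \frac{2007}{2183} = \frac{4014}{2183} \approx 1.8388$)
$\left(n{\left(-8 \right)} + z{\left(12 \right)}\right) I = \left(2 \left(-8\right) + 4 \cdot 12^{2}\right) \frac{4014}{2183} = \left(-16 + 4 \cdot 144\right) \frac{4014}{2183} = \left(-16 + 576\right) \frac{4014}{2183} = 560 \cdot \frac{4014}{2183} = \frac{2247840}{2183}$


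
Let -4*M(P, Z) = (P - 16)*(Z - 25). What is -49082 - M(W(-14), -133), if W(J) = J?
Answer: -47897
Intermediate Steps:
M(P, Z) = -(-25 + Z)*(-16 + P)/4 (M(P, Z) = -(P - 16)*(Z - 25)/4 = -(-16 + P)*(-25 + Z)/4 = -(-25 + Z)*(-16 + P)/4)
-49082 - M(W(-14), -133) = -49082 - (-100 + 4*(-133) + (25/4)*(-14) - ¼*(-14)*(-133)) = -49082 - (-100 - 532 - 175/2 - 931/2) = -49082 - 1*(-1185) = -49082 + 1185 = -47897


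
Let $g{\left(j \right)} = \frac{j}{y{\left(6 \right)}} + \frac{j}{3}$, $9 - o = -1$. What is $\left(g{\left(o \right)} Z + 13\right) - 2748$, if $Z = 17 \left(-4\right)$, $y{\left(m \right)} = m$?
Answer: $-3075$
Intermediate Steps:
$o = 10$ ($o = 9 - -1 = 9 + 1 = 10$)
$g{\left(j \right)} = \frac{j}{2}$ ($g{\left(j \right)} = \frac{j}{6} + \frac{j}{3} = \frac{j}{2}$)
$Z = -68$
$\left(g{\left(o \right)} Z + 13\right) - 2748 = \left(\frac{1}{2} \cdot 10 \left(-68\right) + 13\right) - 2748 = \left(5 \left(-68\right) + 13\right) - 2748 = \left(-340 + 13\right) - 2748 = -327 - 2748 = -3075$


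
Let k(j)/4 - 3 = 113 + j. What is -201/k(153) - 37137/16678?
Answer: -80505/33356 ≈ -2.4135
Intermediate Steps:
k(j) = 464 + 4*j (k(j) = 12 + 4*(113 + j) = 12 + (452 + 4*j) = 464 + 4*j)
-201/k(153) - 37137/16678 = -201/(464 + 4*153) - 37137/16678 = -201/(464 + 612) - 37137*1/16678 = -201/1076 - 37137/16678 = -80505/33356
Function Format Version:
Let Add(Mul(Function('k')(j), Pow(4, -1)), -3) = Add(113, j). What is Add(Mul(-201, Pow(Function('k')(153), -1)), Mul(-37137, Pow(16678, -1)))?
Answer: Rational(-80505, 33356) ≈ -2.4135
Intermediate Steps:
Function('k')(j) = Add(464, Mul(4, j)) (Function('k')(j) = Add(12, Mul(4, Add(113, j))) = Add(12, Add(452, Mul(4, j))) = Add(464, Mul(4, j)))
Add(Mul(-201, Pow(Function('k')(153), -1)), Mul(-37137, Pow(16678, -1))) = Add(Mul(-201, Pow(Add(464, Mul(4, 153)), -1)), Mul(-37137, Pow(16678, -1))) = Add(Mul(-201, Pow(Add(464, 612), -1)), Mul(-37137, Rational(1, 16678))) = Add(Mul(-201, Pow(1076, -1)), Rational(-37137, 16678)) = Add(Mul(-201, Rational(1, 1076)), Rational(-37137, 16678)) = Add(Rational(-201, 1076), Rational(-37137, 16678)) = Rational(-80505, 33356)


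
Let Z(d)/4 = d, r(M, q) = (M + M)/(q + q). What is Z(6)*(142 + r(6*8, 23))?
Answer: 79536/23 ≈ 3458.1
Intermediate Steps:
r(M, q) = M/q (r(M, q) = (2*M)/((2*q)) = (2*M)*(1/(2*q)) = M/q)
Z(d) = 4*d
Z(6)*(142 + r(6*8, 23)) = (4*6)*(142 + (6*8)/23) = 24*(142 + 48*(1/23)) = 24*(142 + 48/23) = 24*(3314/23) = 79536/23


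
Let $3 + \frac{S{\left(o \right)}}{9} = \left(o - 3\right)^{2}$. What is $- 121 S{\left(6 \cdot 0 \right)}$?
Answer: $-6534$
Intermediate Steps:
$S{\left(o \right)} = -27 + 9 \left(-3 + o\right)^{2}$ ($S{\left(o \right)} = -27 + 9 \left(o - 3\right)^{2} = -27 + 9 \left(-3 + o\right)^{2}$)
$- 121 S{\left(6 \cdot 0 \right)} = - 121 \left(-27 + 9 \left(-3 + 6 \cdot 0\right)^{2}\right) = - 121 \left(-27 + 9 \left(-3 + 0\right)^{2}\right) = - 121 \left(-27 + 9 \left(-3\right)^{2}\right) = - 121 \left(-27 + 9 \cdot 9\right) = - 121 \left(-27 + 81\right) = \left(-121\right) 54 = -6534$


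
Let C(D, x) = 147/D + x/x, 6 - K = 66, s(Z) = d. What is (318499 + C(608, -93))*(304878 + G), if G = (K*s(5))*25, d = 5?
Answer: 28793349329283/304 ≈ 9.4715e+10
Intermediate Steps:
s(Z) = 5
K = -60 (K = 6 - 1*66 = 6 - 66 = -60)
C(D, x) = 1 + 147/D (C(D, x) = 147/D + 1 = 1 + 147/D)
G = -7500 (G = -60*5*25 = -300*25 = -7500)
(318499 + C(608, -93))*(304878 + G) = (318499 + (147 + 608)/608)*(304878 - 7500) = (318499 + (1/608)*755)*297378 = (318499 + 755/608)*297378 = (193648147/608)*297378 = 28793349329283/304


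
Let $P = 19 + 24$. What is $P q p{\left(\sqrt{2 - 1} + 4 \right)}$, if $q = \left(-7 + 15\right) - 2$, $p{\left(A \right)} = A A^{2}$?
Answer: $32250$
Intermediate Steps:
$p{\left(A \right)} = A^{3}$
$P = 43$
$q = 6$ ($q = 8 - 2 = 6$)
$P q p{\left(\sqrt{2 - 1} + 4 \right)} = 43 \cdot 6 \left(\sqrt{2 - 1} + 4\right)^{3} = 258 \left(\sqrt{1} + 4\right)^{3} = 258 \left(1 + 4\right)^{3} = 258 \cdot 5^{3} = 258 \cdot 125 = 32250$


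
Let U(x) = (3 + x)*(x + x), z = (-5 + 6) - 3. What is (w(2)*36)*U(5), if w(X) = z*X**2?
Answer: -23040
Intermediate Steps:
z = -2 (z = 1 - 3 = -2)
U(x) = 2*x*(3 + x) (U(x) = (3 + x)*(2*x) = 2*x*(3 + x))
w(X) = -2*X**2
(w(2)*36)*U(5) = (-2*2**2*36)*(2*5*(3 + 5)) = (-2*4*36)*(2*5*8) = -8*36*80 = -288*80 = -23040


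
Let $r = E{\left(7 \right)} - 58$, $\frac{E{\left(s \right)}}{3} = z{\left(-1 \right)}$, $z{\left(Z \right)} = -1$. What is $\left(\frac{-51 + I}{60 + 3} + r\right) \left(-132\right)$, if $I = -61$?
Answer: $\frac{24860}{3} \approx 8286.7$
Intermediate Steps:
$E{\left(s \right)} = -3$ ($E{\left(s \right)} = 3 \left(-1\right) = -3$)
$r = -61$ ($r = -3 - 58 = -61$)
$\left(\frac{-51 + I}{60 + 3} + r\right) \left(-132\right) = \left(\frac{-51 - 61}{60 + 3} - 61\right) \left(-132\right) = \left(- \frac{112}{63} - 61\right) \left(-132\right) = \left(\left(-112\right) \frac{1}{63} - 61\right) \left(-132\right) = \left(- \frac{16}{9} - 61\right) \left(-132\right) = \left(- \frac{565}{9}\right) \left(-132\right) = \frac{24860}{3}$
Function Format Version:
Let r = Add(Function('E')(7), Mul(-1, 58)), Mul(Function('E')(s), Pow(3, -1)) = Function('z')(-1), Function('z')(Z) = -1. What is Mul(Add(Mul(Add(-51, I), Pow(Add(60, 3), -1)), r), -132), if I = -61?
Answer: Rational(24860, 3) ≈ 8286.7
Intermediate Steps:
Function('E')(s) = -3 (Function('E')(s) = Mul(3, -1) = -3)
r = -61 (r = Add(-3, Mul(-1, 58)) = Add(-3, -58) = -61)
Mul(Add(Mul(Add(-51, I), Pow(Add(60, 3), -1)), r), -132) = Mul(Add(Mul(Add(-51, -61), Pow(Add(60, 3), -1)), -61), -132) = Mul(Add(Mul(-112, Pow(63, -1)), -61), -132) = Mul(Add(Mul(-112, Rational(1, 63)), -61), -132) = Mul(Add(Rational(-16, 9), -61), -132) = Mul(Rational(-565, 9), -132) = Rational(24860, 3)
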